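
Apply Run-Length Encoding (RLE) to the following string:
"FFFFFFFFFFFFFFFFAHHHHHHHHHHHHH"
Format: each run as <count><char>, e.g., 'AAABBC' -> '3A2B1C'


Scanning runs left to right:
  i=0: run of 'F' x 16 -> '16F'
  i=16: run of 'A' x 1 -> '1A'
  i=17: run of 'H' x 13 -> '13H'

RLE = 16F1A13H


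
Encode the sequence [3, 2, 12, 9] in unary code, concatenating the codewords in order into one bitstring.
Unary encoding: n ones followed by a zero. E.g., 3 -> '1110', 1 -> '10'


Encode each number as n ones followed by a terminating 0:
  3 -> 1110 (4 bits)
  2 -> 110 (3 bits)
  12 -> 1111111111110 (13 bits)
  9 -> 1111111110 (10 bits)
Total length = 4 + 3 + 13 + 10 = 30 bits.

Unary([3, 2, 12, 9]) = 111011011111111111101111111110 (30 bits)


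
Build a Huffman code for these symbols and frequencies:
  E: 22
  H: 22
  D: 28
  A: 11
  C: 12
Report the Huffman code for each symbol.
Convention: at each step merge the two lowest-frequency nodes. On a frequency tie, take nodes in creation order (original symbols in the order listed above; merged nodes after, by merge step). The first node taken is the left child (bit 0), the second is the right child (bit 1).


Huffman tree construction:
Step 1: Merge A(11) + C(12) = 23
Step 2: Merge E(22) + H(22) = 44
Step 3: Merge (A+C)(23) + D(28) = 51
Step 4: Merge (E+H)(44) + ((A+C)+D)(51) = 95
Read each symbol's code off the tree from the root (left child = 0, right child = 1).

Codes:
  E: 00 (length 2)
  H: 01 (length 2)
  D: 11 (length 2)
  A: 100 (length 3)
  C: 101 (length 3)
Average code length: 213/95 = 2.2421 bits/symbol


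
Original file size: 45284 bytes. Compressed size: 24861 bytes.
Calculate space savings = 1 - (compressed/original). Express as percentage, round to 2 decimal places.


ratio = compressed/original = 24861/45284 = 0.549002
savings = 1 - ratio = 1 - 0.549002 = 0.450998
as a percentage: 0.450998 * 100 = 45.1%

Space savings = 1 - 24861/45284 = 45.1%


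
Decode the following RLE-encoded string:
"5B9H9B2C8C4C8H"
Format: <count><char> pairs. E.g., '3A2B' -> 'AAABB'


Expanding each <count><char> pair:
  5B -> 'BBBBB'
  9H -> 'HHHHHHHHH'
  9B -> 'BBBBBBBBB'
  2C -> 'CC'
  8C -> 'CCCCCCCC'
  4C -> 'CCCC'
  8H -> 'HHHHHHHH'

Decoded = BBBBBHHHHHHHHHBBBBBBBBBCCCCCCCCCCCCCCHHHHHHHH


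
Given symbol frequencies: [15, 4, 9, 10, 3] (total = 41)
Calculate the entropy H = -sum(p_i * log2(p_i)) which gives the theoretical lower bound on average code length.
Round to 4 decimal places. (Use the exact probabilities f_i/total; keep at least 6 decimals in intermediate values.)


Per-symbol terms -p_i * log2(p_i) with p_i = f_i/41:
  p = 15/41 = 0.365854: log2(p) = -1.450661, -p*log2(p) = 0.530730
  p = 4/41 = 0.097561: log2(p) = -3.357552, -p*log2(p) = 0.327566
  p = 9/41 = 0.219512: log2(p) = -2.187627, -p*log2(p) = 0.480211
  p = 10/41 = 0.243902: log2(p) = -2.035624, -p*log2(p) = 0.496494
  p = 3/41 = 0.073171: log2(p) = -3.772590, -p*log2(p) = 0.276043
H = 0.530730 + 0.327566 + 0.480211 + 0.496494 + 0.276043 = 2.111044

H = 2.111 bits/symbol


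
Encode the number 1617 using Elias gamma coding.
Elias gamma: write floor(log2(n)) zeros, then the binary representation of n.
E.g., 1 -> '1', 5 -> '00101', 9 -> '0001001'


num_bits = floor(log2(1617)) + 1 = 11
leading_zeros = num_bits - 1 = 10
binary(1617) = 11001010001

Elias gamma(1617) = '0000000000' + '11001010001' = 000000000011001010001 (21 bits)


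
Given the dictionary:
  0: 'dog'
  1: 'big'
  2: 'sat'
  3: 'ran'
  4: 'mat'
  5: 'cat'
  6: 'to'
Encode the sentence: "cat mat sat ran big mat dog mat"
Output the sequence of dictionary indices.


Look up each word in the dictionary:
  'cat' -> 5
  'mat' -> 4
  'sat' -> 2
  'ran' -> 3
  'big' -> 1
  'mat' -> 4
  'dog' -> 0
  'mat' -> 4

Encoded: [5, 4, 2, 3, 1, 4, 0, 4]


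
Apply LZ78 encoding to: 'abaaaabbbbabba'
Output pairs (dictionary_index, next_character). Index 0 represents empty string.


LZ78 encoding steps:
Dictionary: {0: ''}
Step 1: w='' (idx 0), next='a' -> output (0, 'a'), add 'a' as idx 1
Step 2: w='' (idx 0), next='b' -> output (0, 'b'), add 'b' as idx 2
Step 3: w='a' (idx 1), next='a' -> output (1, 'a'), add 'aa' as idx 3
Step 4: w='aa' (idx 3), next='b' -> output (3, 'b'), add 'aab' as idx 4
Step 5: w='b' (idx 2), next='b' -> output (2, 'b'), add 'bb' as idx 5
Step 6: w='b' (idx 2), next='a' -> output (2, 'a'), add 'ba' as idx 6
Step 7: w='bb' (idx 5), next='a' -> output (5, 'a'), add 'bba' as idx 7


Encoded: [(0, 'a'), (0, 'b'), (1, 'a'), (3, 'b'), (2, 'b'), (2, 'a'), (5, 'a')]


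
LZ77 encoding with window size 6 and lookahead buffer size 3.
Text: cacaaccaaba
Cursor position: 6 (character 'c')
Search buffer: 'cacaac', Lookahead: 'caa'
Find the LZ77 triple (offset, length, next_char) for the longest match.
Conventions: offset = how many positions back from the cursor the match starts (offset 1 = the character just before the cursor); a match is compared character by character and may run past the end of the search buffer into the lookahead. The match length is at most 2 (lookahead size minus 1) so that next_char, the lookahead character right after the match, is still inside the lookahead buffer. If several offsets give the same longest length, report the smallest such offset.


Try each offset into the search buffer:
  offset=1 (pos 5, char 'c'): match length 1
  offset=2 (pos 4, char 'a'): match length 0
  offset=3 (pos 3, char 'a'): match length 0
  offset=4 (pos 2, char 'c'): match length 2
  offset=5 (pos 1, char 'a'): match length 0
  offset=6 (pos 0, char 'c'): match length 2
Longest match has length 2, found at offsets 4, 6; take the smallest, offset 4.
next_char = character at position 6 + 2 = 8 -> 'a'

Best match: offset=4, length=2 (matching 'ca' starting at position 2)
LZ77 triple: (4, 2, 'a')


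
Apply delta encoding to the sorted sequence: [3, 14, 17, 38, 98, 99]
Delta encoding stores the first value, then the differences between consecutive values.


First value: 3
Deltas:
  14 - 3 = 11
  17 - 14 = 3
  38 - 17 = 21
  98 - 38 = 60
  99 - 98 = 1


Delta encoded: [3, 11, 3, 21, 60, 1]


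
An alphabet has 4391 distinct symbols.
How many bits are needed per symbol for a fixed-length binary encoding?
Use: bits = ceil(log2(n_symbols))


log2(4391) = 12.1003
Bracket: 2^12 = 4096 < 4391 <= 2^13 = 8192
So ceil(log2(4391)) = 13

bits = ceil(log2(4391)) = ceil(12.1003) = 13 bits


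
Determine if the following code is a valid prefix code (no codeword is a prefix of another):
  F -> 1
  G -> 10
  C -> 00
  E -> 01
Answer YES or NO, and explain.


Checking each pair (does one codeword prefix another?):
  F='1' vs G='10': prefix -- VIOLATION

NO -- this is NOT a valid prefix code. F (1) is a prefix of G (10).


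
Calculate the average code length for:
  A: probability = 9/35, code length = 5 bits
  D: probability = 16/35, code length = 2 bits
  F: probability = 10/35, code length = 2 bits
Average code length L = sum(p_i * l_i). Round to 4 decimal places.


Weighted contributions p_i * l_i:
  A: (9/35) * 5 = 45/35
  D: (16/35) * 2 = 32/35
  F: (10/35) * 2 = 20/35
Sum = (45 + 32 + 20)/35 = 97/35

L = 97/35 = 2.7714 bits/symbol


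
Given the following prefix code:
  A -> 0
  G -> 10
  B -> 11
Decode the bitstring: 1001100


Decoding step by step:
Bits 10 -> G
Bits 0 -> A
Bits 11 -> B
Bits 0 -> A
Bits 0 -> A


Decoded message: GABAA


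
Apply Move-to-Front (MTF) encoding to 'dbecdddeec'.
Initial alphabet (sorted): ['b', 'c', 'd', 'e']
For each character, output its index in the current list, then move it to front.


MTF encoding:
'd': index 2 in ['b', 'c', 'd', 'e'] -> ['d', 'b', 'c', 'e']
'b': index 1 in ['d', 'b', 'c', 'e'] -> ['b', 'd', 'c', 'e']
'e': index 3 in ['b', 'd', 'c', 'e'] -> ['e', 'b', 'd', 'c']
'c': index 3 in ['e', 'b', 'd', 'c'] -> ['c', 'e', 'b', 'd']
'd': index 3 in ['c', 'e', 'b', 'd'] -> ['d', 'c', 'e', 'b']
'd': index 0 in ['d', 'c', 'e', 'b'] -> ['d', 'c', 'e', 'b']
'd': index 0 in ['d', 'c', 'e', 'b'] -> ['d', 'c', 'e', 'b']
'e': index 2 in ['d', 'c', 'e', 'b'] -> ['e', 'd', 'c', 'b']
'e': index 0 in ['e', 'd', 'c', 'b'] -> ['e', 'd', 'c', 'b']
'c': index 2 in ['e', 'd', 'c', 'b'] -> ['c', 'e', 'd', 'b']


Output: [2, 1, 3, 3, 3, 0, 0, 2, 0, 2]


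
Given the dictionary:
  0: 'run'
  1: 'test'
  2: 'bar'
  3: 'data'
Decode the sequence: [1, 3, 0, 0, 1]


Look up each index in the dictionary:
  1 -> 'test'
  3 -> 'data'
  0 -> 'run'
  0 -> 'run'
  1 -> 'test'

Decoded: "test data run run test"


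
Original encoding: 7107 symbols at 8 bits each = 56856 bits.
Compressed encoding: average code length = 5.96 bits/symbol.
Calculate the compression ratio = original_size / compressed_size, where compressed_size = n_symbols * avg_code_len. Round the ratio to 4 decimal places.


original_size = n_symbols * orig_bits = 7107 * 8 = 56856 bits
compressed_size = n_symbols * avg_code_len = 7107 * 5.96 = 42357.72 bits
ratio = original_size / compressed_size = 56856 / 42357.72 = 1.3423

Compression ratio = 1.3423


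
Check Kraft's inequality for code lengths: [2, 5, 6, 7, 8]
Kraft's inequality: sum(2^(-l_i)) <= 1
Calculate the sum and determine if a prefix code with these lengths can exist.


Sum = 2^(-2) + 2^(-5) + 2^(-6) + 2^(-7) + 2^(-8)
    = 0.25 + 0.03125 + 0.015625 + 0.0078125 + 0.00390625
    = 79/256 = 0.30859375
Since 0.30859375 <= 1, Kraft's inequality IS satisfied.
A prefix code with these lengths CAN exist.

Kraft sum = 0.30859375. Satisfied.


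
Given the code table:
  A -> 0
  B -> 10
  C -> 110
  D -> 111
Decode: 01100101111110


Decoding:
0 -> A
110 -> C
0 -> A
10 -> B
111 -> D
111 -> D
0 -> A


Result: ACABDDA


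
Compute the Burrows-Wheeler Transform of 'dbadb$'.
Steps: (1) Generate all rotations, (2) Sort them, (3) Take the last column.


Rotations (sorted):
  0: $dbadb -> last char: b
  1: adb$db -> last char: b
  2: b$dbad -> last char: d
  3: badb$d -> last char: d
  4: db$dba -> last char: a
  5: dbadb$ -> last char: $


BWT = bbdda$


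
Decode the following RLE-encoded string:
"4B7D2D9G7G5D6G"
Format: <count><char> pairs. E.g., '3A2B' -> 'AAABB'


Expanding each <count><char> pair:
  4B -> 'BBBB'
  7D -> 'DDDDDDD'
  2D -> 'DD'
  9G -> 'GGGGGGGGG'
  7G -> 'GGGGGGG'
  5D -> 'DDDDD'
  6G -> 'GGGGGG'

Decoded = BBBBDDDDDDDDDGGGGGGGGGGGGGGGGDDDDDGGGGGG


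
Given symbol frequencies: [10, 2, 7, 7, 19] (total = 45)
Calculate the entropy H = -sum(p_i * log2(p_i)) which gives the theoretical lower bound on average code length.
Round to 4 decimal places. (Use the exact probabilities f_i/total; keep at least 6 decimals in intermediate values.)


Per-symbol terms -p_i * log2(p_i) with p_i = f_i/45:
  p = 10/45 = 0.222222: log2(p) = -2.169925, -p*log2(p) = 0.482206
  p = 2/45 = 0.044444: log2(p) = -4.491853, -p*log2(p) = 0.199638
  p = 7/45 = 0.155556: log2(p) = -2.684498, -p*log2(p) = 0.417589
  p = 7/45 = 0.155556: log2(p) = -2.684498, -p*log2(p) = 0.417589
  p = 19/45 = 0.422222: log2(p) = -1.243926, -p*log2(p) = 0.525213
H = 0.482206 + 0.199638 + 0.417589 + 0.417589 + 0.525213 = 2.042235

H = 2.0422 bits/symbol


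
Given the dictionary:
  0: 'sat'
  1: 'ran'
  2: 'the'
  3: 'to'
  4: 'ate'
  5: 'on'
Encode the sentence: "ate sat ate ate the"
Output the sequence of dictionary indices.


Look up each word in the dictionary:
  'ate' -> 4
  'sat' -> 0
  'ate' -> 4
  'ate' -> 4
  'the' -> 2

Encoded: [4, 0, 4, 4, 2]


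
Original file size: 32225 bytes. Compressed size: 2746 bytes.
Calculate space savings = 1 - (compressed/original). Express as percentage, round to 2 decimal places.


ratio = compressed/original = 2746/32225 = 0.085213
savings = 1 - ratio = 1 - 0.085213 = 0.914787
as a percentage: 0.914787 * 100 = 91.48%

Space savings = 1 - 2746/32225 = 91.48%


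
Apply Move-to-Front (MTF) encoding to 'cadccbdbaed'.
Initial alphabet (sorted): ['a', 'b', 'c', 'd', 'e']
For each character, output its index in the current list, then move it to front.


MTF encoding:
'c': index 2 in ['a', 'b', 'c', 'd', 'e'] -> ['c', 'a', 'b', 'd', 'e']
'a': index 1 in ['c', 'a', 'b', 'd', 'e'] -> ['a', 'c', 'b', 'd', 'e']
'd': index 3 in ['a', 'c', 'b', 'd', 'e'] -> ['d', 'a', 'c', 'b', 'e']
'c': index 2 in ['d', 'a', 'c', 'b', 'e'] -> ['c', 'd', 'a', 'b', 'e']
'c': index 0 in ['c', 'd', 'a', 'b', 'e'] -> ['c', 'd', 'a', 'b', 'e']
'b': index 3 in ['c', 'd', 'a', 'b', 'e'] -> ['b', 'c', 'd', 'a', 'e']
'd': index 2 in ['b', 'c', 'd', 'a', 'e'] -> ['d', 'b', 'c', 'a', 'e']
'b': index 1 in ['d', 'b', 'c', 'a', 'e'] -> ['b', 'd', 'c', 'a', 'e']
'a': index 3 in ['b', 'd', 'c', 'a', 'e'] -> ['a', 'b', 'd', 'c', 'e']
'e': index 4 in ['a', 'b', 'd', 'c', 'e'] -> ['e', 'a', 'b', 'd', 'c']
'd': index 3 in ['e', 'a', 'b', 'd', 'c'] -> ['d', 'e', 'a', 'b', 'c']


Output: [2, 1, 3, 2, 0, 3, 2, 1, 3, 4, 3]


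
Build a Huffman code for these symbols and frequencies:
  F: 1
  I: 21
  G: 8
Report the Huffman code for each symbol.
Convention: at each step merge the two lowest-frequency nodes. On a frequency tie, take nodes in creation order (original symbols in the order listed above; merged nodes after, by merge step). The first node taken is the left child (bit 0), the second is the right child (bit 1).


Huffman tree construction:
Step 1: Merge F(1) + G(8) = 9
Step 2: Merge (F+G)(9) + I(21) = 30
Read each symbol's code off the tree from the root (left child = 0, right child = 1).

Codes:
  F: 00 (length 2)
  I: 1 (length 1)
  G: 01 (length 2)
Average code length: 39/30 = 1.3000 bits/symbol


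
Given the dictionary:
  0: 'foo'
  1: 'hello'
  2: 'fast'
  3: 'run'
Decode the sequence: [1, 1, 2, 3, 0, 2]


Look up each index in the dictionary:
  1 -> 'hello'
  1 -> 'hello'
  2 -> 'fast'
  3 -> 'run'
  0 -> 'foo'
  2 -> 'fast'

Decoded: "hello hello fast run foo fast"


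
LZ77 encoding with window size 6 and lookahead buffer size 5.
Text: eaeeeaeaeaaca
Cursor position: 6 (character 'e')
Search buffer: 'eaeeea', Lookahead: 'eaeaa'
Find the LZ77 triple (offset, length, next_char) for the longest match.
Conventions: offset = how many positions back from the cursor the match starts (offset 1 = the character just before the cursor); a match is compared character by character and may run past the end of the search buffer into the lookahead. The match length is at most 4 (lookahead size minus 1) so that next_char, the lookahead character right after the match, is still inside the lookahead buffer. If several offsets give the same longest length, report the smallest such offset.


Try each offset into the search buffer:
  offset=1 (pos 5, char 'a'): match length 0
  offset=2 (pos 4, char 'e'): match length 4
  offset=3 (pos 3, char 'e'): match length 1
  offset=4 (pos 2, char 'e'): match length 1
  offset=5 (pos 1, char 'a'): match length 0
  offset=6 (pos 0, char 'e'): match length 3
Longest match has length 4 at offset 2.
next_char = character at position 6 + 4 = 10 -> 'a'

Best match: offset=2, length=4 (matching 'eaea' starting at position 4)
LZ77 triple: (2, 4, 'a')


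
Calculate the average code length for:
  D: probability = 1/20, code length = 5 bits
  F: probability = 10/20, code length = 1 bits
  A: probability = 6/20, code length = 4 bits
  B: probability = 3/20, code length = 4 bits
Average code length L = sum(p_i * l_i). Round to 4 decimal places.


Weighted contributions p_i * l_i:
  D: (1/20) * 5 = 5/20
  F: (10/20) * 1 = 10/20
  A: (6/20) * 4 = 24/20
  B: (3/20) * 4 = 12/20
Sum = (5 + 10 + 24 + 12)/20 = 51/20

L = 51/20 = 2.5500 bits/symbol


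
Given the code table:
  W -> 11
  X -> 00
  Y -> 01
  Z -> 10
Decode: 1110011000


Decoding:
11 -> W
10 -> Z
01 -> Y
10 -> Z
00 -> X


Result: WZYZX


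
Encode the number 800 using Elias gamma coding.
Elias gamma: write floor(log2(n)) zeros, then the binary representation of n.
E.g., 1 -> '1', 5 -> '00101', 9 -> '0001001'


num_bits = floor(log2(800)) + 1 = 10
leading_zeros = num_bits - 1 = 9
binary(800) = 1100100000

Elias gamma(800) = '000000000' + '1100100000' = 0000000001100100000 (19 bits)


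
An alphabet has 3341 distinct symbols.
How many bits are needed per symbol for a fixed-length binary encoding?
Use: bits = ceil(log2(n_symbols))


log2(3341) = 11.7061
Bracket: 2^11 = 2048 < 3341 <= 2^12 = 4096
So ceil(log2(3341)) = 12

bits = ceil(log2(3341)) = ceil(11.7061) = 12 bits


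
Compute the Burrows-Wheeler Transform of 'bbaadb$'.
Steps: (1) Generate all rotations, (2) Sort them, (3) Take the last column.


Rotations (sorted):
  0: $bbaadb -> last char: b
  1: aadb$bb -> last char: b
  2: adb$bba -> last char: a
  3: b$bbaad -> last char: d
  4: baadb$b -> last char: b
  5: bbaadb$ -> last char: $
  6: db$bbaa -> last char: a


BWT = bbadb$a


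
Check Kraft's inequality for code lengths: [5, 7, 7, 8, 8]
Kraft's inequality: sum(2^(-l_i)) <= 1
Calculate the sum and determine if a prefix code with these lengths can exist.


Sum = 2^(-5) + 2^(-7) + 2^(-7) + 2^(-8) + 2^(-8)
    = 0.03125 + 0.0078125 + 0.0078125 + 0.00390625 + 0.00390625
    = 14/256 = 0.0546875
Since 0.0546875 <= 1, Kraft's inequality IS satisfied.
A prefix code with these lengths CAN exist.

Kraft sum = 0.0546875. Satisfied.


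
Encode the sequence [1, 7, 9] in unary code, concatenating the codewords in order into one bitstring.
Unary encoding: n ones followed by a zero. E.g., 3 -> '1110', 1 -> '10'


Encode each number as n ones followed by a terminating 0:
  1 -> 10 (2 bits)
  7 -> 11111110 (8 bits)
  9 -> 1111111110 (10 bits)
Total length = 2 + 8 + 10 = 20 bits.

Unary([1, 7, 9]) = 10111111101111111110 (20 bits)


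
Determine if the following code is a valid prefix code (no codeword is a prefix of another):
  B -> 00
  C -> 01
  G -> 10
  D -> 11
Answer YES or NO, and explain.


Checking each pair (does one codeword prefix another?):
  B='00' vs C='01': no prefix
  B='00' vs G='10': no prefix
  B='00' vs D='11': no prefix
  C='01' vs B='00': no prefix
  C='01' vs G='10': no prefix
  C='01' vs D='11': no prefix
  G='10' vs B='00': no prefix
  G='10' vs C='01': no prefix
  G='10' vs D='11': no prefix
  D='11' vs B='00': no prefix
  D='11' vs C='01': no prefix
  D='11' vs G='10': no prefix
No violation found over all pairs.

YES -- this is a valid prefix code. No codeword is a prefix of any other codeword.


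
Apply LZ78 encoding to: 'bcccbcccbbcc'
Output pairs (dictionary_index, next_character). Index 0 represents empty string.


LZ78 encoding steps:
Dictionary: {0: ''}
Step 1: w='' (idx 0), next='b' -> output (0, 'b'), add 'b' as idx 1
Step 2: w='' (idx 0), next='c' -> output (0, 'c'), add 'c' as idx 2
Step 3: w='c' (idx 2), next='c' -> output (2, 'c'), add 'cc' as idx 3
Step 4: w='b' (idx 1), next='c' -> output (1, 'c'), add 'bc' as idx 4
Step 5: w='cc' (idx 3), next='b' -> output (3, 'b'), add 'ccb' as idx 5
Step 6: w='bc' (idx 4), next='c' -> output (4, 'c'), add 'bcc' as idx 6


Encoded: [(0, 'b'), (0, 'c'), (2, 'c'), (1, 'c'), (3, 'b'), (4, 'c')]


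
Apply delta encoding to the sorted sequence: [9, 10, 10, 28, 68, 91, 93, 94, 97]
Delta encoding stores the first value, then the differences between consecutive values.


First value: 9
Deltas:
  10 - 9 = 1
  10 - 10 = 0
  28 - 10 = 18
  68 - 28 = 40
  91 - 68 = 23
  93 - 91 = 2
  94 - 93 = 1
  97 - 94 = 3


Delta encoded: [9, 1, 0, 18, 40, 23, 2, 1, 3]


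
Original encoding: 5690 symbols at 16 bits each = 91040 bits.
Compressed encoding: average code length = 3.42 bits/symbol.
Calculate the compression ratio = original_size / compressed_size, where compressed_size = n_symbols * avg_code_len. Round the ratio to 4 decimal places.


original_size = n_symbols * orig_bits = 5690 * 16 = 91040 bits
compressed_size = n_symbols * avg_code_len = 5690 * 3.42 = 19459.8 bits
ratio = original_size / compressed_size = 91040 / 19459.8 = 4.6784

Compression ratio = 4.6784


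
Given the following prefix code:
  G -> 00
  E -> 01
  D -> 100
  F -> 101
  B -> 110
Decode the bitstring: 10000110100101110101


Decoding step by step:
Bits 100 -> D
Bits 00 -> G
Bits 110 -> B
Bits 100 -> D
Bits 101 -> F
Bits 110 -> B
Bits 101 -> F


Decoded message: DGBDFBF


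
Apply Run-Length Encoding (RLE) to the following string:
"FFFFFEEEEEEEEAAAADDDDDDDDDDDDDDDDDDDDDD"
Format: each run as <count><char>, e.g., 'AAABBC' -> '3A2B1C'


Scanning runs left to right:
  i=0: run of 'F' x 5 -> '5F'
  i=5: run of 'E' x 8 -> '8E'
  i=13: run of 'A' x 4 -> '4A'
  i=17: run of 'D' x 22 -> '22D'

RLE = 5F8E4A22D


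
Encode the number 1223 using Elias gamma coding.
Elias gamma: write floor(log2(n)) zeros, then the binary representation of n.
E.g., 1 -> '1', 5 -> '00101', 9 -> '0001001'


num_bits = floor(log2(1223)) + 1 = 11
leading_zeros = num_bits - 1 = 10
binary(1223) = 10011000111

Elias gamma(1223) = '0000000000' + '10011000111' = 000000000010011000111 (21 bits)


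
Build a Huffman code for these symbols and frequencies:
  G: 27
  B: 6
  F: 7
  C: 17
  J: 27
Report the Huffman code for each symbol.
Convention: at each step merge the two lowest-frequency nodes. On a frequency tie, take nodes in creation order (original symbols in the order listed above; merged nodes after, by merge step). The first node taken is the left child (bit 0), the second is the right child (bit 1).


Huffman tree construction:
Step 1: Merge B(6) + F(7) = 13
Step 2: Merge (B+F)(13) + C(17) = 30
Step 3: Merge G(27) + J(27) = 54
Step 4: Merge ((B+F)+C)(30) + (G+J)(54) = 84
Read each symbol's code off the tree from the root (left child = 0, right child = 1).

Codes:
  G: 10 (length 2)
  B: 000 (length 3)
  F: 001 (length 3)
  C: 01 (length 2)
  J: 11 (length 2)
Average code length: 181/84 = 2.1548 bits/symbol


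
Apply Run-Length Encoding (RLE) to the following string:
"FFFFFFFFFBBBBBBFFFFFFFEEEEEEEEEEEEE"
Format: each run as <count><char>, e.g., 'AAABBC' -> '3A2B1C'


Scanning runs left to right:
  i=0: run of 'F' x 9 -> '9F'
  i=9: run of 'B' x 6 -> '6B'
  i=15: run of 'F' x 7 -> '7F'
  i=22: run of 'E' x 13 -> '13E'

RLE = 9F6B7F13E


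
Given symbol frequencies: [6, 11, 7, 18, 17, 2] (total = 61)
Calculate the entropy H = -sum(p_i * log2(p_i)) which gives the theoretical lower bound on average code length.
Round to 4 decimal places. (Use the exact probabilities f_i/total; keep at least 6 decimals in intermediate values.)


Per-symbol terms -p_i * log2(p_i) with p_i = f_i/61:
  p = 6/61 = 0.098361: log2(p) = -3.345775, -p*log2(p) = 0.329093
  p = 11/61 = 0.180328: log2(p) = -2.471306, -p*log2(p) = 0.445645
  p = 7/61 = 0.114754: log2(p) = -3.123382, -p*log2(p) = 0.358421
  p = 18/61 = 0.295082: log2(p) = -1.760812, -p*log2(p) = 0.519584
  p = 17/61 = 0.278689: log2(p) = -1.843274, -p*log2(p) = 0.513699
  p = 2/61 = 0.032787: log2(p) = -4.930737, -p*log2(p) = 0.161664
H = 0.329093 + 0.445645 + 0.358421 + 0.519584 + 0.513699 + 0.161664 = 2.328106

H = 2.3281 bits/symbol


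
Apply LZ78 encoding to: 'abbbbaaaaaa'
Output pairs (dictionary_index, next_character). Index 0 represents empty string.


LZ78 encoding steps:
Dictionary: {0: ''}
Step 1: w='' (idx 0), next='a' -> output (0, 'a'), add 'a' as idx 1
Step 2: w='' (idx 0), next='b' -> output (0, 'b'), add 'b' as idx 2
Step 3: w='b' (idx 2), next='b' -> output (2, 'b'), add 'bb' as idx 3
Step 4: w='b' (idx 2), next='a' -> output (2, 'a'), add 'ba' as idx 4
Step 5: w='a' (idx 1), next='a' -> output (1, 'a'), add 'aa' as idx 5
Step 6: w='aa' (idx 5), next='a' -> output (5, 'a'), add 'aaa' as idx 6


Encoded: [(0, 'a'), (0, 'b'), (2, 'b'), (2, 'a'), (1, 'a'), (5, 'a')]


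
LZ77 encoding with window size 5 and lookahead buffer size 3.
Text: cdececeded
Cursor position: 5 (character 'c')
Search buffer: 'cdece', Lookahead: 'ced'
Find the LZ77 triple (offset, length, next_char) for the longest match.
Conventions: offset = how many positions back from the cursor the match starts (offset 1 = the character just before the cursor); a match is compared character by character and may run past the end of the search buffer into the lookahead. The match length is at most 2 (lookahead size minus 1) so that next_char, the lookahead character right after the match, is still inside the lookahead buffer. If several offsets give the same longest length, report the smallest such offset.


Try each offset into the search buffer:
  offset=1 (pos 4, char 'e'): match length 0
  offset=2 (pos 3, char 'c'): match length 2
  offset=3 (pos 2, char 'e'): match length 0
  offset=4 (pos 1, char 'd'): match length 0
  offset=5 (pos 0, char 'c'): match length 1
Longest match has length 2 at offset 2.
next_char = character at position 5 + 2 = 7 -> 'd'

Best match: offset=2, length=2 (matching 'ce' starting at position 3)
LZ77 triple: (2, 2, 'd')


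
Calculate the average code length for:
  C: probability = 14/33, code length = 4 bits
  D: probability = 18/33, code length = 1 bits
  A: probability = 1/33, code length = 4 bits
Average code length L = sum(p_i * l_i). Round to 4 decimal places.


Weighted contributions p_i * l_i:
  C: (14/33) * 4 = 56/33
  D: (18/33) * 1 = 18/33
  A: (1/33) * 4 = 4/33
Sum = (56 + 18 + 4)/33 = 78/33

L = 78/33 = 2.3636 bits/symbol


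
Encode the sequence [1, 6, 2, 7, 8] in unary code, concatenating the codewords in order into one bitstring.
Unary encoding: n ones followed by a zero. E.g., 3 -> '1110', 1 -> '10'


Encode each number as n ones followed by a terminating 0:
  1 -> 10 (2 bits)
  6 -> 1111110 (7 bits)
  2 -> 110 (3 bits)
  7 -> 11111110 (8 bits)
  8 -> 111111110 (9 bits)
Total length = 2 + 7 + 3 + 8 + 9 = 29 bits.

Unary([1, 6, 2, 7, 8]) = 10111111011011111110111111110 (29 bits)


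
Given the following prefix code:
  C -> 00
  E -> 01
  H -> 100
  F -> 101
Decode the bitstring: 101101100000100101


Decoding step by step:
Bits 101 -> F
Bits 101 -> F
Bits 100 -> H
Bits 00 -> C
Bits 01 -> E
Bits 00 -> C
Bits 101 -> F


Decoded message: FFHCECF


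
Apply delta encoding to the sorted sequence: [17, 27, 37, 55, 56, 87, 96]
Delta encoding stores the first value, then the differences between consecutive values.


First value: 17
Deltas:
  27 - 17 = 10
  37 - 27 = 10
  55 - 37 = 18
  56 - 55 = 1
  87 - 56 = 31
  96 - 87 = 9


Delta encoded: [17, 10, 10, 18, 1, 31, 9]


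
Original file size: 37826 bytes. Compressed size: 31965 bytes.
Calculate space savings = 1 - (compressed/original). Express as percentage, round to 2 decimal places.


ratio = compressed/original = 31965/37826 = 0.845054
savings = 1 - ratio = 1 - 0.845054 = 0.154946
as a percentage: 0.154946 * 100 = 15.49%

Space savings = 1 - 31965/37826 = 15.49%


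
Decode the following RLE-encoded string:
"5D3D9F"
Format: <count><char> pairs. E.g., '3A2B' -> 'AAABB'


Expanding each <count><char> pair:
  5D -> 'DDDDD'
  3D -> 'DDD'
  9F -> 'FFFFFFFFF'

Decoded = DDDDDDDDFFFFFFFFF


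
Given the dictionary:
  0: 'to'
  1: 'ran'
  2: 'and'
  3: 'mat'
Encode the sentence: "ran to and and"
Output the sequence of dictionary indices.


Look up each word in the dictionary:
  'ran' -> 1
  'to' -> 0
  'and' -> 2
  'and' -> 2

Encoded: [1, 0, 2, 2]


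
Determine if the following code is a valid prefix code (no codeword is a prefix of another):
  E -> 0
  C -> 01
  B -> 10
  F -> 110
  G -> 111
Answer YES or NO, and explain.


Checking each pair (does one codeword prefix another?):
  E='0' vs C='01': prefix -- VIOLATION

NO -- this is NOT a valid prefix code. E (0) is a prefix of C (01).


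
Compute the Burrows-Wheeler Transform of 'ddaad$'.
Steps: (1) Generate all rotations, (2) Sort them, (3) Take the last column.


Rotations (sorted):
  0: $ddaad -> last char: d
  1: aad$dd -> last char: d
  2: ad$dda -> last char: a
  3: d$ddaa -> last char: a
  4: daad$d -> last char: d
  5: ddaad$ -> last char: $


BWT = ddaad$


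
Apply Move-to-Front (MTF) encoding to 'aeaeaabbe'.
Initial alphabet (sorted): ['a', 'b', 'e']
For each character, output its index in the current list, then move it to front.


MTF encoding:
'a': index 0 in ['a', 'b', 'e'] -> ['a', 'b', 'e']
'e': index 2 in ['a', 'b', 'e'] -> ['e', 'a', 'b']
'a': index 1 in ['e', 'a', 'b'] -> ['a', 'e', 'b']
'e': index 1 in ['a', 'e', 'b'] -> ['e', 'a', 'b']
'a': index 1 in ['e', 'a', 'b'] -> ['a', 'e', 'b']
'a': index 0 in ['a', 'e', 'b'] -> ['a', 'e', 'b']
'b': index 2 in ['a', 'e', 'b'] -> ['b', 'a', 'e']
'b': index 0 in ['b', 'a', 'e'] -> ['b', 'a', 'e']
'e': index 2 in ['b', 'a', 'e'] -> ['e', 'b', 'a']


Output: [0, 2, 1, 1, 1, 0, 2, 0, 2]


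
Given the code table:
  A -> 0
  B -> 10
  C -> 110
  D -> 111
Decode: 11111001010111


Decoding:
111 -> D
110 -> C
0 -> A
10 -> B
10 -> B
111 -> D


Result: DCABBD


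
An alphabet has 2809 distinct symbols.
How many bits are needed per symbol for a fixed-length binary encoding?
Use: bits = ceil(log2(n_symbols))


log2(2809) = 11.4558
Bracket: 2^11 = 2048 < 2809 <= 2^12 = 4096
So ceil(log2(2809)) = 12

bits = ceil(log2(2809)) = ceil(11.4558) = 12 bits


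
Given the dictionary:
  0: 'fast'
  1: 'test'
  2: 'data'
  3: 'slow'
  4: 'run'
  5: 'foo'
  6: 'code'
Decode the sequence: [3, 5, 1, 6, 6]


Look up each index in the dictionary:
  3 -> 'slow'
  5 -> 'foo'
  1 -> 'test'
  6 -> 'code'
  6 -> 'code'

Decoded: "slow foo test code code"


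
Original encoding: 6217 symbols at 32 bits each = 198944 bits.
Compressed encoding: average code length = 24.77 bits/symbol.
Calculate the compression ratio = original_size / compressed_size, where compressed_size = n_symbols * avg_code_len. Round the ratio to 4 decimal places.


original_size = n_symbols * orig_bits = 6217 * 32 = 198944 bits
compressed_size = n_symbols * avg_code_len = 6217 * 24.77 = 153995.09 bits
ratio = original_size / compressed_size = 198944 / 153995.09 = 1.2919

Compression ratio = 1.2919


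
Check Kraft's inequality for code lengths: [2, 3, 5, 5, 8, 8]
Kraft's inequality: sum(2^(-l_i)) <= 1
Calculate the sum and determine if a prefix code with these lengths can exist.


Sum = 2^(-2) + 2^(-3) + 2^(-5) + 2^(-5) + 2^(-8) + 2^(-8)
    = 0.25 + 0.125 + 0.03125 + 0.03125 + 0.00390625 + 0.00390625
    = 114/256 = 0.4453125
Since 0.4453125 <= 1, Kraft's inequality IS satisfied.
A prefix code with these lengths CAN exist.

Kraft sum = 0.4453125. Satisfied.


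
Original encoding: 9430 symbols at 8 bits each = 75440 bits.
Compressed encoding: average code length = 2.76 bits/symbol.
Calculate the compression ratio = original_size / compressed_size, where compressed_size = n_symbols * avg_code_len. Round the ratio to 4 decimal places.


original_size = n_symbols * orig_bits = 9430 * 8 = 75440 bits
compressed_size = n_symbols * avg_code_len = 9430 * 2.76 = 26026.8 bits
ratio = original_size / compressed_size = 75440 / 26026.8 = 2.8986

Compression ratio = 2.8986


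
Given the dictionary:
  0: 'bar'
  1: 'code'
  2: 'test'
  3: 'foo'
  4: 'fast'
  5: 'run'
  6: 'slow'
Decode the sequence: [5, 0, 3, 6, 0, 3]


Look up each index in the dictionary:
  5 -> 'run'
  0 -> 'bar'
  3 -> 'foo'
  6 -> 'slow'
  0 -> 'bar'
  3 -> 'foo'

Decoded: "run bar foo slow bar foo"


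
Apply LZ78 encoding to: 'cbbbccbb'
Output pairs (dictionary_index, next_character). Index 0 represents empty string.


LZ78 encoding steps:
Dictionary: {0: ''}
Step 1: w='' (idx 0), next='c' -> output (0, 'c'), add 'c' as idx 1
Step 2: w='' (idx 0), next='b' -> output (0, 'b'), add 'b' as idx 2
Step 3: w='b' (idx 2), next='b' -> output (2, 'b'), add 'bb' as idx 3
Step 4: w='c' (idx 1), next='c' -> output (1, 'c'), add 'cc' as idx 4
Step 5: w='bb' (idx 3), end of input -> output (3, '')


Encoded: [(0, 'c'), (0, 'b'), (2, 'b'), (1, 'c'), (3, '')]


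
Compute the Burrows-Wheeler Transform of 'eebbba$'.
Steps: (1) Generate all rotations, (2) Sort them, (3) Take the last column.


Rotations (sorted):
  0: $eebbba -> last char: a
  1: a$eebbb -> last char: b
  2: ba$eebb -> last char: b
  3: bba$eeb -> last char: b
  4: bbba$ee -> last char: e
  5: ebbba$e -> last char: e
  6: eebbba$ -> last char: $


BWT = abbbee$


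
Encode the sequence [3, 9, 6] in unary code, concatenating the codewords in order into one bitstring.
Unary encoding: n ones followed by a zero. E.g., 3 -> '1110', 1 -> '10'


Encode each number as n ones followed by a terminating 0:
  3 -> 1110 (4 bits)
  9 -> 1111111110 (10 bits)
  6 -> 1111110 (7 bits)
Total length = 4 + 10 + 7 = 21 bits.

Unary([3, 9, 6]) = 111011111111101111110 (21 bits)


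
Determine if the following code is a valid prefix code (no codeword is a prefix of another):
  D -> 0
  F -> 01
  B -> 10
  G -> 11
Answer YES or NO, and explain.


Checking each pair (does one codeword prefix another?):
  D='0' vs F='01': prefix -- VIOLATION

NO -- this is NOT a valid prefix code. D (0) is a prefix of F (01).


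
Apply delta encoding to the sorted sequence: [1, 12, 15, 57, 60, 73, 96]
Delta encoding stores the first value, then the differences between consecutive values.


First value: 1
Deltas:
  12 - 1 = 11
  15 - 12 = 3
  57 - 15 = 42
  60 - 57 = 3
  73 - 60 = 13
  96 - 73 = 23


Delta encoded: [1, 11, 3, 42, 3, 13, 23]


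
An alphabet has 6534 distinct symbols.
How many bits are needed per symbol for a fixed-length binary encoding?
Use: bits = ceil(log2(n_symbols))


log2(6534) = 12.6738
Bracket: 2^12 = 4096 < 6534 <= 2^13 = 8192
So ceil(log2(6534)) = 13

bits = ceil(log2(6534)) = ceil(12.6738) = 13 bits


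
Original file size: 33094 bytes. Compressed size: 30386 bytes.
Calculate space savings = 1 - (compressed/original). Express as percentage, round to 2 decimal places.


ratio = compressed/original = 30386/33094 = 0.918172
savings = 1 - ratio = 1 - 0.918172 = 0.081828
as a percentage: 0.081828 * 100 = 8.18%

Space savings = 1 - 30386/33094 = 8.18%


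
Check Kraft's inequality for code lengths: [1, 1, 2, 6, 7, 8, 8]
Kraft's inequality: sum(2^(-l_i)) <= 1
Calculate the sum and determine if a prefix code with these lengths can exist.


Sum = 2^(-1) + 2^(-1) + 2^(-2) + 2^(-6) + 2^(-7) + 2^(-8) + 2^(-8)
    = 0.5 + 0.5 + 0.25 + 0.015625 + 0.0078125 + 0.00390625 + 0.00390625
    = 328/256 = 1.28125
Since 1.28125 > 1, Kraft's inequality is NOT satisfied.
A prefix code with these lengths CANNOT exist.

Kraft sum = 1.28125. Not satisfied.


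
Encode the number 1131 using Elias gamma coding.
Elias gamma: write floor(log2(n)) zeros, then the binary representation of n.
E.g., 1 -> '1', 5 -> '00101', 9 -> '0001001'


num_bits = floor(log2(1131)) + 1 = 11
leading_zeros = num_bits - 1 = 10
binary(1131) = 10001101011

Elias gamma(1131) = '0000000000' + '10001101011' = 000000000010001101011 (21 bits)


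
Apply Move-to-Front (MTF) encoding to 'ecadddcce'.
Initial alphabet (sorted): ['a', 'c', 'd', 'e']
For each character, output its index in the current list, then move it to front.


MTF encoding:
'e': index 3 in ['a', 'c', 'd', 'e'] -> ['e', 'a', 'c', 'd']
'c': index 2 in ['e', 'a', 'c', 'd'] -> ['c', 'e', 'a', 'd']
'a': index 2 in ['c', 'e', 'a', 'd'] -> ['a', 'c', 'e', 'd']
'd': index 3 in ['a', 'c', 'e', 'd'] -> ['d', 'a', 'c', 'e']
'd': index 0 in ['d', 'a', 'c', 'e'] -> ['d', 'a', 'c', 'e']
'd': index 0 in ['d', 'a', 'c', 'e'] -> ['d', 'a', 'c', 'e']
'c': index 2 in ['d', 'a', 'c', 'e'] -> ['c', 'd', 'a', 'e']
'c': index 0 in ['c', 'd', 'a', 'e'] -> ['c', 'd', 'a', 'e']
'e': index 3 in ['c', 'd', 'a', 'e'] -> ['e', 'c', 'd', 'a']


Output: [3, 2, 2, 3, 0, 0, 2, 0, 3]


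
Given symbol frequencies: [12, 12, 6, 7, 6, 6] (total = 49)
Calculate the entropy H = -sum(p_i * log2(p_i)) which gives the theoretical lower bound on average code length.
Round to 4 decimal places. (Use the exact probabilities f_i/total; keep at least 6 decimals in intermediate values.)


Per-symbol terms -p_i * log2(p_i) with p_i = f_i/49:
  p = 12/49 = 0.244898: log2(p) = -2.029747, -p*log2(p) = 0.497081
  p = 12/49 = 0.244898: log2(p) = -2.029747, -p*log2(p) = 0.497081
  p = 6/49 = 0.122449: log2(p) = -3.029747, -p*log2(p) = 0.370989
  p = 7/49 = 0.142857: log2(p) = -2.807355, -p*log2(p) = 0.401051
  p = 6/49 = 0.122449: log2(p) = -3.029747, -p*log2(p) = 0.370989
  p = 6/49 = 0.122449: log2(p) = -3.029747, -p*log2(p) = 0.370989
H = 0.497081 + 0.497081 + 0.370989 + 0.401051 + 0.370989 + 0.370989 = 2.508180

H = 2.5082 bits/symbol


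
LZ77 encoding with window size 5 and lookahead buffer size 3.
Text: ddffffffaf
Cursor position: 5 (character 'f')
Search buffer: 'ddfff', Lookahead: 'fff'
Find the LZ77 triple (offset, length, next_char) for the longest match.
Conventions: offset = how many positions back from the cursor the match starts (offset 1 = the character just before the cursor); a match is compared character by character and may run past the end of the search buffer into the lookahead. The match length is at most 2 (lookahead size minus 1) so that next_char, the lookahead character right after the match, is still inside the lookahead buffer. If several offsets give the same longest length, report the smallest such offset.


Try each offset into the search buffer:
  offset=1 (pos 4, char 'f'): match length 2
  offset=2 (pos 3, char 'f'): match length 2
  offset=3 (pos 2, char 'f'): match length 2
  offset=4 (pos 1, char 'd'): match length 0
  offset=5 (pos 0, char 'd'): match length 0
Longest match has length 2, found at offsets 1, 2, 3; take the smallest, offset 1.
next_char = character at position 5 + 2 = 7 -> 'f'

Best match: offset=1, length=2 (matching 'ff' starting at position 4)
LZ77 triple: (1, 2, 'f')


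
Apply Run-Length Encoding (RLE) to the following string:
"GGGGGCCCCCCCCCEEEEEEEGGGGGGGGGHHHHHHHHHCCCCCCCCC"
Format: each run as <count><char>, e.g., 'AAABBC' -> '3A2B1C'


Scanning runs left to right:
  i=0: run of 'G' x 5 -> '5G'
  i=5: run of 'C' x 9 -> '9C'
  i=14: run of 'E' x 7 -> '7E'
  i=21: run of 'G' x 9 -> '9G'
  i=30: run of 'H' x 9 -> '9H'
  i=39: run of 'C' x 9 -> '9C'

RLE = 5G9C7E9G9H9C


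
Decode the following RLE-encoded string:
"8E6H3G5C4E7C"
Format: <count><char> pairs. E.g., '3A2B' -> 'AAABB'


Expanding each <count><char> pair:
  8E -> 'EEEEEEEE'
  6H -> 'HHHHHH'
  3G -> 'GGG'
  5C -> 'CCCCC'
  4E -> 'EEEE'
  7C -> 'CCCCCCC'

Decoded = EEEEEEEEHHHHHHGGGCCCCCEEEECCCCCCC


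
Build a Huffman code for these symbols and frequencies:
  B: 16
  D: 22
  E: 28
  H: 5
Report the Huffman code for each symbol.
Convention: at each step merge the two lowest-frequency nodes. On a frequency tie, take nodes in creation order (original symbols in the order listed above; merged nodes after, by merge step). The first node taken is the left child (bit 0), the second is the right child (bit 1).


Huffman tree construction:
Step 1: Merge H(5) + B(16) = 21
Step 2: Merge (H+B)(21) + D(22) = 43
Step 3: Merge E(28) + ((H+B)+D)(43) = 71
Read each symbol's code off the tree from the root (left child = 0, right child = 1).

Codes:
  B: 101 (length 3)
  D: 11 (length 2)
  E: 0 (length 1)
  H: 100 (length 3)
Average code length: 135/71 = 1.9014 bits/symbol


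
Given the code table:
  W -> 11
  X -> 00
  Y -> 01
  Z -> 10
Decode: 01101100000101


Decoding:
01 -> Y
10 -> Z
11 -> W
00 -> X
00 -> X
01 -> Y
01 -> Y


Result: YZWXXYY


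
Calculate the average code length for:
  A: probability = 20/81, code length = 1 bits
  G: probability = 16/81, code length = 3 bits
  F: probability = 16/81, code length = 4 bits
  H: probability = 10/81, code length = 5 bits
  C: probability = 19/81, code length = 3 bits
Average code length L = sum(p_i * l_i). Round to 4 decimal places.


Weighted contributions p_i * l_i:
  A: (20/81) * 1 = 20/81
  G: (16/81) * 3 = 48/81
  F: (16/81) * 4 = 64/81
  H: (10/81) * 5 = 50/81
  C: (19/81) * 3 = 57/81
Sum = (20 + 48 + 64 + 50 + 57)/81 = 239/81

L = 239/81 = 2.9506 bits/symbol


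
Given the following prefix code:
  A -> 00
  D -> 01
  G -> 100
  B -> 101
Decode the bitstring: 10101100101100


Decoding step by step:
Bits 101 -> B
Bits 01 -> D
Bits 100 -> G
Bits 101 -> B
Bits 100 -> G


Decoded message: BDGBG


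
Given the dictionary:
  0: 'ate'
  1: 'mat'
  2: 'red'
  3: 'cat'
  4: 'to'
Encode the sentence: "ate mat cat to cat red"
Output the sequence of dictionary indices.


Look up each word in the dictionary:
  'ate' -> 0
  'mat' -> 1
  'cat' -> 3
  'to' -> 4
  'cat' -> 3
  'red' -> 2

Encoded: [0, 1, 3, 4, 3, 2]
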